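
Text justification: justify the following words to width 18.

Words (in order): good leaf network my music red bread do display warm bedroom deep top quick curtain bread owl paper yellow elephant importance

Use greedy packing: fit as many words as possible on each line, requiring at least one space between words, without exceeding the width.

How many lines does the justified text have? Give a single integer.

Answer: 8

Derivation:
Line 1: ['good', 'leaf', 'network'] (min_width=17, slack=1)
Line 2: ['my', 'music', 'red', 'bread'] (min_width=18, slack=0)
Line 3: ['do', 'display', 'warm'] (min_width=15, slack=3)
Line 4: ['bedroom', 'deep', 'top'] (min_width=16, slack=2)
Line 5: ['quick', 'curtain'] (min_width=13, slack=5)
Line 6: ['bread', 'owl', 'paper'] (min_width=15, slack=3)
Line 7: ['yellow', 'elephant'] (min_width=15, slack=3)
Line 8: ['importance'] (min_width=10, slack=8)
Total lines: 8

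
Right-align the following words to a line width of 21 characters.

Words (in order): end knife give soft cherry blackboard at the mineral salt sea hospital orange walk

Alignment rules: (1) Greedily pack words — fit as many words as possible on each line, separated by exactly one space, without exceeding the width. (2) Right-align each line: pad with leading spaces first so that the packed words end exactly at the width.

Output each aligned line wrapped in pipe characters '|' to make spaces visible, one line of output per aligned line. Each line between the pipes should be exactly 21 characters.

Line 1: ['end', 'knife', 'give', 'soft'] (min_width=19, slack=2)
Line 2: ['cherry', 'blackboard', 'at'] (min_width=20, slack=1)
Line 3: ['the', 'mineral', 'salt', 'sea'] (min_width=20, slack=1)
Line 4: ['hospital', 'orange', 'walk'] (min_width=20, slack=1)

Answer: |  end knife give soft|
| cherry blackboard at|
| the mineral salt sea|
| hospital orange walk|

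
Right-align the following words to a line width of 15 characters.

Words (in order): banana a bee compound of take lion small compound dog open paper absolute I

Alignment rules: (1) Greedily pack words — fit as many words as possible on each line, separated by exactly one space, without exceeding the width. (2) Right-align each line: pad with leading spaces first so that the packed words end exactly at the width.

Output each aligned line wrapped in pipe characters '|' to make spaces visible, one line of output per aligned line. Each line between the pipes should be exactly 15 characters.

Answer: |   banana a bee|
|    compound of|
|take lion small|
|   compound dog|
|     open paper|
|     absolute I|

Derivation:
Line 1: ['banana', 'a', 'bee'] (min_width=12, slack=3)
Line 2: ['compound', 'of'] (min_width=11, slack=4)
Line 3: ['take', 'lion', 'small'] (min_width=15, slack=0)
Line 4: ['compound', 'dog'] (min_width=12, slack=3)
Line 5: ['open', 'paper'] (min_width=10, slack=5)
Line 6: ['absolute', 'I'] (min_width=10, slack=5)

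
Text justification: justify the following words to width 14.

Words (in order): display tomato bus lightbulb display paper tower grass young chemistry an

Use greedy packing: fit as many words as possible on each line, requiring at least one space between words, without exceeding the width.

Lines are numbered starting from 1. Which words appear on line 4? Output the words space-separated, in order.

Line 1: ['display', 'tomato'] (min_width=14, slack=0)
Line 2: ['bus', 'lightbulb'] (min_width=13, slack=1)
Line 3: ['display', 'paper'] (min_width=13, slack=1)
Line 4: ['tower', 'grass'] (min_width=11, slack=3)
Line 5: ['young'] (min_width=5, slack=9)
Line 6: ['chemistry', 'an'] (min_width=12, slack=2)

Answer: tower grass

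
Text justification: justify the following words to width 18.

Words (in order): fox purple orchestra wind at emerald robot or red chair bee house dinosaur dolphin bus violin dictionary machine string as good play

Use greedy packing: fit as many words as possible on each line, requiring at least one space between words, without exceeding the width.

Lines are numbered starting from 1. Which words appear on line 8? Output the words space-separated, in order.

Line 1: ['fox', 'purple'] (min_width=10, slack=8)
Line 2: ['orchestra', 'wind', 'at'] (min_width=17, slack=1)
Line 3: ['emerald', 'robot', 'or'] (min_width=16, slack=2)
Line 4: ['red', 'chair', 'bee'] (min_width=13, slack=5)
Line 5: ['house', 'dinosaur'] (min_width=14, slack=4)
Line 6: ['dolphin', 'bus', 'violin'] (min_width=18, slack=0)
Line 7: ['dictionary', 'machine'] (min_width=18, slack=0)
Line 8: ['string', 'as', 'good'] (min_width=14, slack=4)
Line 9: ['play'] (min_width=4, slack=14)

Answer: string as good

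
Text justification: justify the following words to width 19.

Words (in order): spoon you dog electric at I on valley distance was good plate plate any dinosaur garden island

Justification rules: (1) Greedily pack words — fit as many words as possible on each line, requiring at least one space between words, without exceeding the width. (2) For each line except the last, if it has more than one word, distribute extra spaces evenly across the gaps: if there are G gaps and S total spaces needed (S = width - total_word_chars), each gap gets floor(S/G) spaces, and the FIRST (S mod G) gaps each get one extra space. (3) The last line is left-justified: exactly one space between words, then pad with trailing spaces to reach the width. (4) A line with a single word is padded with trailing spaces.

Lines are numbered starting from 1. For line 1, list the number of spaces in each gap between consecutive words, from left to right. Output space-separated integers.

Answer: 4 4

Derivation:
Line 1: ['spoon', 'you', 'dog'] (min_width=13, slack=6)
Line 2: ['electric', 'at', 'I', 'on'] (min_width=16, slack=3)
Line 3: ['valley', 'distance', 'was'] (min_width=19, slack=0)
Line 4: ['good', 'plate', 'plate'] (min_width=16, slack=3)
Line 5: ['any', 'dinosaur', 'garden'] (min_width=19, slack=0)
Line 6: ['island'] (min_width=6, slack=13)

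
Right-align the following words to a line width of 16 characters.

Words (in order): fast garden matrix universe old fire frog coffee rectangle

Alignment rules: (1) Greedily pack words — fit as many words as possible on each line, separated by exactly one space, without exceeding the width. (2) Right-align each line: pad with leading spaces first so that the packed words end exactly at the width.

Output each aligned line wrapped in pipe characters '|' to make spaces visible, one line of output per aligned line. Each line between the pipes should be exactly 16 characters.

Line 1: ['fast', 'garden'] (min_width=11, slack=5)
Line 2: ['matrix', 'universe'] (min_width=15, slack=1)
Line 3: ['old', 'fire', 'frog'] (min_width=13, slack=3)
Line 4: ['coffee', 'rectangle'] (min_width=16, slack=0)

Answer: |     fast garden|
| matrix universe|
|   old fire frog|
|coffee rectangle|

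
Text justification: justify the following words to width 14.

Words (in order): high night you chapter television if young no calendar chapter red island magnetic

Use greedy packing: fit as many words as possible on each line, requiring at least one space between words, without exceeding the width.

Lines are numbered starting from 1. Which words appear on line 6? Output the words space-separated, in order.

Answer: chapter red

Derivation:
Line 1: ['high', 'night', 'you'] (min_width=14, slack=0)
Line 2: ['chapter'] (min_width=7, slack=7)
Line 3: ['television', 'if'] (min_width=13, slack=1)
Line 4: ['young', 'no'] (min_width=8, slack=6)
Line 5: ['calendar'] (min_width=8, slack=6)
Line 6: ['chapter', 'red'] (min_width=11, slack=3)
Line 7: ['island'] (min_width=6, slack=8)
Line 8: ['magnetic'] (min_width=8, slack=6)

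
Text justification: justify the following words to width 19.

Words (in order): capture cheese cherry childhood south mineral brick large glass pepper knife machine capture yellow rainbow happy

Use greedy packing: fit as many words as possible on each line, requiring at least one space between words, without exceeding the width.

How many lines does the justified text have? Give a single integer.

Line 1: ['capture', 'cheese'] (min_width=14, slack=5)
Line 2: ['cherry', 'childhood'] (min_width=16, slack=3)
Line 3: ['south', 'mineral', 'brick'] (min_width=19, slack=0)
Line 4: ['large', 'glass', 'pepper'] (min_width=18, slack=1)
Line 5: ['knife', 'machine'] (min_width=13, slack=6)
Line 6: ['capture', 'yellow'] (min_width=14, slack=5)
Line 7: ['rainbow', 'happy'] (min_width=13, slack=6)
Total lines: 7

Answer: 7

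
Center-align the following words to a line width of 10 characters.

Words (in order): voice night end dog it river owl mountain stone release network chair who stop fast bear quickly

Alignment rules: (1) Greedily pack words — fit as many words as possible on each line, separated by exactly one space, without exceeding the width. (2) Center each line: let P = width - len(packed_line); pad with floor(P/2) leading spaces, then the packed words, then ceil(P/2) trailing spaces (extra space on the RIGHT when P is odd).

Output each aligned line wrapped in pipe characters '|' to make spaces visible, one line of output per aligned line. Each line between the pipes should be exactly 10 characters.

Answer: |  voice   |
|night end |
|  dog it  |
|river owl |
| mountain |
|  stone   |
| release  |
| network  |
|chair who |
|stop fast |
|   bear   |
| quickly  |

Derivation:
Line 1: ['voice'] (min_width=5, slack=5)
Line 2: ['night', 'end'] (min_width=9, slack=1)
Line 3: ['dog', 'it'] (min_width=6, slack=4)
Line 4: ['river', 'owl'] (min_width=9, slack=1)
Line 5: ['mountain'] (min_width=8, slack=2)
Line 6: ['stone'] (min_width=5, slack=5)
Line 7: ['release'] (min_width=7, slack=3)
Line 8: ['network'] (min_width=7, slack=3)
Line 9: ['chair', 'who'] (min_width=9, slack=1)
Line 10: ['stop', 'fast'] (min_width=9, slack=1)
Line 11: ['bear'] (min_width=4, slack=6)
Line 12: ['quickly'] (min_width=7, slack=3)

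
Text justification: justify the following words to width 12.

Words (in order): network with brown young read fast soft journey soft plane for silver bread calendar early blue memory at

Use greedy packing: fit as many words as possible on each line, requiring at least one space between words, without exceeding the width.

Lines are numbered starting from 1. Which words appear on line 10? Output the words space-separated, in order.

Line 1: ['network', 'with'] (min_width=12, slack=0)
Line 2: ['brown', 'young'] (min_width=11, slack=1)
Line 3: ['read', 'fast'] (min_width=9, slack=3)
Line 4: ['soft', 'journey'] (min_width=12, slack=0)
Line 5: ['soft', 'plane'] (min_width=10, slack=2)
Line 6: ['for', 'silver'] (min_width=10, slack=2)
Line 7: ['bread'] (min_width=5, slack=7)
Line 8: ['calendar'] (min_width=8, slack=4)
Line 9: ['early', 'blue'] (min_width=10, slack=2)
Line 10: ['memory', 'at'] (min_width=9, slack=3)

Answer: memory at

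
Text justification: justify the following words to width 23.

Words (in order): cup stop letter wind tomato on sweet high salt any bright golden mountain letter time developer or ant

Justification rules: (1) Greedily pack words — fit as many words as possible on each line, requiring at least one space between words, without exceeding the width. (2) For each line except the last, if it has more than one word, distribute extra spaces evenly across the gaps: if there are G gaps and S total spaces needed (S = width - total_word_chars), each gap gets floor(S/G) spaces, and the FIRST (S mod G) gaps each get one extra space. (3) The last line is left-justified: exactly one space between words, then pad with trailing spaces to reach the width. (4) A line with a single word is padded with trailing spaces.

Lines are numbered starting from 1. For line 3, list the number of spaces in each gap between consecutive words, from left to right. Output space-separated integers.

Line 1: ['cup', 'stop', 'letter', 'wind'] (min_width=20, slack=3)
Line 2: ['tomato', 'on', 'sweet', 'high'] (min_width=20, slack=3)
Line 3: ['salt', 'any', 'bright', 'golden'] (min_width=22, slack=1)
Line 4: ['mountain', 'letter', 'time'] (min_width=20, slack=3)
Line 5: ['developer', 'or', 'ant'] (min_width=16, slack=7)

Answer: 2 1 1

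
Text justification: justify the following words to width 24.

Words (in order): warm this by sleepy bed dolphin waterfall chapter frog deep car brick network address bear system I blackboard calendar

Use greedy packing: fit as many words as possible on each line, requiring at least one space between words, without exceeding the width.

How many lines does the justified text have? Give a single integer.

Line 1: ['warm', 'this', 'by', 'sleepy', 'bed'] (min_width=23, slack=1)
Line 2: ['dolphin', 'waterfall'] (min_width=17, slack=7)
Line 3: ['chapter', 'frog', 'deep', 'car'] (min_width=21, slack=3)
Line 4: ['brick', 'network', 'address'] (min_width=21, slack=3)
Line 5: ['bear', 'system', 'I', 'blackboard'] (min_width=24, slack=0)
Line 6: ['calendar'] (min_width=8, slack=16)
Total lines: 6

Answer: 6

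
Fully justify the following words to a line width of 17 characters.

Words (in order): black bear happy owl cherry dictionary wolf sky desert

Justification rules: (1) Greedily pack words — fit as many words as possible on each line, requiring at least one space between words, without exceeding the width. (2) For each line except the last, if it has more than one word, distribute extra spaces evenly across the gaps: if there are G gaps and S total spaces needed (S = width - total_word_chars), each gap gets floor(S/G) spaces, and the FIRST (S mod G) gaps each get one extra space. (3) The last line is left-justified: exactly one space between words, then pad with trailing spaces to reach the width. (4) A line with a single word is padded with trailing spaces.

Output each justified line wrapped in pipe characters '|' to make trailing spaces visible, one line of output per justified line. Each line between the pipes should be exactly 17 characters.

Line 1: ['black', 'bear', 'happy'] (min_width=16, slack=1)
Line 2: ['owl', 'cherry'] (min_width=10, slack=7)
Line 3: ['dictionary', 'wolf'] (min_width=15, slack=2)
Line 4: ['sky', 'desert'] (min_width=10, slack=7)

Answer: |black  bear happy|
|owl        cherry|
|dictionary   wolf|
|sky desert       |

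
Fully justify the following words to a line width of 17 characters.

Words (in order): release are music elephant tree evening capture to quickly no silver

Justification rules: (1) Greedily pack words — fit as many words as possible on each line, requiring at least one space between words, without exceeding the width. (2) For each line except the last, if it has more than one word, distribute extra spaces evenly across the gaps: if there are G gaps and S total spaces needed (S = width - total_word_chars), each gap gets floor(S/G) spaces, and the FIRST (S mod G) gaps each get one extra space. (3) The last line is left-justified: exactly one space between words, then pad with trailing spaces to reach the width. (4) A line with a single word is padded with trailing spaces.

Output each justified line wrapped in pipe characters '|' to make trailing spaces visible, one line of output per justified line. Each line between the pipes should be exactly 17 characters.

Line 1: ['release', 'are', 'music'] (min_width=17, slack=0)
Line 2: ['elephant', 'tree'] (min_width=13, slack=4)
Line 3: ['evening', 'capture'] (min_width=15, slack=2)
Line 4: ['to', 'quickly', 'no'] (min_width=13, slack=4)
Line 5: ['silver'] (min_width=6, slack=11)

Answer: |release are music|
|elephant     tree|
|evening   capture|
|to   quickly   no|
|silver           |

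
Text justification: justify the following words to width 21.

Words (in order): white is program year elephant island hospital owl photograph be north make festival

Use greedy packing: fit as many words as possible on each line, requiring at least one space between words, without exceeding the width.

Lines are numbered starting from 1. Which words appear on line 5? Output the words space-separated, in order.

Line 1: ['white', 'is', 'program', 'year'] (min_width=21, slack=0)
Line 2: ['elephant', 'island'] (min_width=15, slack=6)
Line 3: ['hospital', 'owl'] (min_width=12, slack=9)
Line 4: ['photograph', 'be', 'north'] (min_width=19, slack=2)
Line 5: ['make', 'festival'] (min_width=13, slack=8)

Answer: make festival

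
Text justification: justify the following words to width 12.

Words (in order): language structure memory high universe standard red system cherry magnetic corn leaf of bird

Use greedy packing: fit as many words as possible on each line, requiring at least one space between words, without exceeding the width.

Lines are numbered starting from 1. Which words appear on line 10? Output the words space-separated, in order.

Line 1: ['language'] (min_width=8, slack=4)
Line 2: ['structure'] (min_width=9, slack=3)
Line 3: ['memory', 'high'] (min_width=11, slack=1)
Line 4: ['universe'] (min_width=8, slack=4)
Line 5: ['standard', 'red'] (min_width=12, slack=0)
Line 6: ['system'] (min_width=6, slack=6)
Line 7: ['cherry'] (min_width=6, slack=6)
Line 8: ['magnetic'] (min_width=8, slack=4)
Line 9: ['corn', 'leaf', 'of'] (min_width=12, slack=0)
Line 10: ['bird'] (min_width=4, slack=8)

Answer: bird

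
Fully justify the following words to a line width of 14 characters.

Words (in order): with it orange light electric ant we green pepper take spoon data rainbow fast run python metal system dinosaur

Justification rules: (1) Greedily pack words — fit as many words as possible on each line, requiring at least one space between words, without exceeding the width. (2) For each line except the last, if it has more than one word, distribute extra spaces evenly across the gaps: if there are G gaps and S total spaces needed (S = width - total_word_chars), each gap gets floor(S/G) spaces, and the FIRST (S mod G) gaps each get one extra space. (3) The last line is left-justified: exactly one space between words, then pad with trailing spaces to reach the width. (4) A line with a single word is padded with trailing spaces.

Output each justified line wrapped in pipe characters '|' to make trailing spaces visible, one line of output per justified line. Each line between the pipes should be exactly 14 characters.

Line 1: ['with', 'it', 'orange'] (min_width=14, slack=0)
Line 2: ['light', 'electric'] (min_width=14, slack=0)
Line 3: ['ant', 'we', 'green'] (min_width=12, slack=2)
Line 4: ['pepper', 'take'] (min_width=11, slack=3)
Line 5: ['spoon', 'data'] (min_width=10, slack=4)
Line 6: ['rainbow', 'fast'] (min_width=12, slack=2)
Line 7: ['run', 'python'] (min_width=10, slack=4)
Line 8: ['metal', 'system'] (min_width=12, slack=2)
Line 9: ['dinosaur'] (min_width=8, slack=6)

Answer: |with it orange|
|light electric|
|ant  we  green|
|pepper    take|
|spoon     data|
|rainbow   fast|
|run     python|
|metal   system|
|dinosaur      |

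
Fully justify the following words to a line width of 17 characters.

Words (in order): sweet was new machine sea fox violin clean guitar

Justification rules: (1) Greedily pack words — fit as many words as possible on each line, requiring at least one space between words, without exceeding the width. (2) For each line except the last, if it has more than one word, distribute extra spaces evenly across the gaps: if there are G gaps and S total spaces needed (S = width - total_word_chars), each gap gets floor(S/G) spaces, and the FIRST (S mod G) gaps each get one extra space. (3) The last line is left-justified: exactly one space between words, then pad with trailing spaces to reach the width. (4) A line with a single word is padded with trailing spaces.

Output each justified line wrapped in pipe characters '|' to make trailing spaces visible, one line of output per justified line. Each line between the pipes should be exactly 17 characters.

Answer: |sweet   was   new|
|machine  sea  fox|
|violin      clean|
|guitar           |

Derivation:
Line 1: ['sweet', 'was', 'new'] (min_width=13, slack=4)
Line 2: ['machine', 'sea', 'fox'] (min_width=15, slack=2)
Line 3: ['violin', 'clean'] (min_width=12, slack=5)
Line 4: ['guitar'] (min_width=6, slack=11)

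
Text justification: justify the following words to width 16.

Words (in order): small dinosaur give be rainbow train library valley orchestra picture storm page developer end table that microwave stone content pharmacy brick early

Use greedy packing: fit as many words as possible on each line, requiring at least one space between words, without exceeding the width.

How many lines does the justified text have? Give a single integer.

Line 1: ['small', 'dinosaur'] (min_width=14, slack=2)
Line 2: ['give', 'be', 'rainbow'] (min_width=15, slack=1)
Line 3: ['train', 'library'] (min_width=13, slack=3)
Line 4: ['valley', 'orchestra'] (min_width=16, slack=0)
Line 5: ['picture', 'storm'] (min_width=13, slack=3)
Line 6: ['page', 'developer'] (min_width=14, slack=2)
Line 7: ['end', 'table', 'that'] (min_width=14, slack=2)
Line 8: ['microwave', 'stone'] (min_width=15, slack=1)
Line 9: ['content', 'pharmacy'] (min_width=16, slack=0)
Line 10: ['brick', 'early'] (min_width=11, slack=5)
Total lines: 10

Answer: 10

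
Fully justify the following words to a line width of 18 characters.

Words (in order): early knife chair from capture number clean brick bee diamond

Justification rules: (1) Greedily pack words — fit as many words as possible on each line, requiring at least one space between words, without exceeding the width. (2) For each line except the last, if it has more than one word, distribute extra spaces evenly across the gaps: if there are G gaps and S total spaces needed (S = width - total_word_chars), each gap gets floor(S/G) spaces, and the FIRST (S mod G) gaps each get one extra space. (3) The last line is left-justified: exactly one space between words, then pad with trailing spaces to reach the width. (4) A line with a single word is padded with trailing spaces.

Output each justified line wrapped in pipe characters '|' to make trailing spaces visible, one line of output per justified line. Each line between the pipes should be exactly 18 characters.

Answer: |early  knife chair|
|from       capture|
|number clean brick|
|bee diamond       |

Derivation:
Line 1: ['early', 'knife', 'chair'] (min_width=17, slack=1)
Line 2: ['from', 'capture'] (min_width=12, slack=6)
Line 3: ['number', 'clean', 'brick'] (min_width=18, slack=0)
Line 4: ['bee', 'diamond'] (min_width=11, slack=7)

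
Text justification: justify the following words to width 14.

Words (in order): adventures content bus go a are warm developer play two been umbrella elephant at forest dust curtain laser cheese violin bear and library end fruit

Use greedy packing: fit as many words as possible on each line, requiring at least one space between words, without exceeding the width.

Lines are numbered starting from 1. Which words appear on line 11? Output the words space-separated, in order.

Line 1: ['adventures'] (min_width=10, slack=4)
Line 2: ['content', 'bus', 'go'] (min_width=14, slack=0)
Line 3: ['a', 'are', 'warm'] (min_width=10, slack=4)
Line 4: ['developer', 'play'] (min_width=14, slack=0)
Line 5: ['two', 'been'] (min_width=8, slack=6)
Line 6: ['umbrella'] (min_width=8, slack=6)
Line 7: ['elephant', 'at'] (min_width=11, slack=3)
Line 8: ['forest', 'dust'] (min_width=11, slack=3)
Line 9: ['curtain', 'laser'] (min_width=13, slack=1)
Line 10: ['cheese', 'violin'] (min_width=13, slack=1)
Line 11: ['bear', 'and'] (min_width=8, slack=6)
Line 12: ['library', 'end'] (min_width=11, slack=3)
Line 13: ['fruit'] (min_width=5, slack=9)

Answer: bear and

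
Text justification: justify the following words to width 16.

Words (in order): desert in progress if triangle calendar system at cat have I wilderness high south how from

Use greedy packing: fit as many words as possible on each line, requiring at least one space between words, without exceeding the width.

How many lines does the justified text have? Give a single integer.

Line 1: ['desert', 'in'] (min_width=9, slack=7)
Line 2: ['progress', 'if'] (min_width=11, slack=5)
Line 3: ['triangle'] (min_width=8, slack=8)
Line 4: ['calendar', 'system'] (min_width=15, slack=1)
Line 5: ['at', 'cat', 'have', 'I'] (min_width=13, slack=3)
Line 6: ['wilderness', 'high'] (min_width=15, slack=1)
Line 7: ['south', 'how', 'from'] (min_width=14, slack=2)
Total lines: 7

Answer: 7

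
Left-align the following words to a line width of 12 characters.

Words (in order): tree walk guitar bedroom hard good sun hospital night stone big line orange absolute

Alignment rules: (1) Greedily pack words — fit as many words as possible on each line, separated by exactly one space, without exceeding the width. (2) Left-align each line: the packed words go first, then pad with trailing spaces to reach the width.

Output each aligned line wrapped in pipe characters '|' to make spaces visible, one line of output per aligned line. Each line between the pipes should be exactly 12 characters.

Line 1: ['tree', 'walk'] (min_width=9, slack=3)
Line 2: ['guitar'] (min_width=6, slack=6)
Line 3: ['bedroom', 'hard'] (min_width=12, slack=0)
Line 4: ['good', 'sun'] (min_width=8, slack=4)
Line 5: ['hospital'] (min_width=8, slack=4)
Line 6: ['night', 'stone'] (min_width=11, slack=1)
Line 7: ['big', 'line'] (min_width=8, slack=4)
Line 8: ['orange'] (min_width=6, slack=6)
Line 9: ['absolute'] (min_width=8, slack=4)

Answer: |tree walk   |
|guitar      |
|bedroom hard|
|good sun    |
|hospital    |
|night stone |
|big line    |
|orange      |
|absolute    |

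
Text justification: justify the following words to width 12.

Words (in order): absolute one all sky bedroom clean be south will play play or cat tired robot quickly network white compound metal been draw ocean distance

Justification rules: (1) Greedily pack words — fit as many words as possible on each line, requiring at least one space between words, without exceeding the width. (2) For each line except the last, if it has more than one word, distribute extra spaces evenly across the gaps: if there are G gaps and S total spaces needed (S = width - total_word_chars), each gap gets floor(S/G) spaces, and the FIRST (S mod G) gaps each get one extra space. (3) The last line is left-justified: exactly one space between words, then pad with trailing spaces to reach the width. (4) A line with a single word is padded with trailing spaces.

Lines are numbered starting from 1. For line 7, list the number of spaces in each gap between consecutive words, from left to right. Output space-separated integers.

Answer: 4

Derivation:
Line 1: ['absolute', 'one'] (min_width=12, slack=0)
Line 2: ['all', 'sky'] (min_width=7, slack=5)
Line 3: ['bedroom'] (min_width=7, slack=5)
Line 4: ['clean', 'be'] (min_width=8, slack=4)
Line 5: ['south', 'will'] (min_width=10, slack=2)
Line 6: ['play', 'play', 'or'] (min_width=12, slack=0)
Line 7: ['cat', 'tired'] (min_width=9, slack=3)
Line 8: ['robot'] (min_width=5, slack=7)
Line 9: ['quickly'] (min_width=7, slack=5)
Line 10: ['network'] (min_width=7, slack=5)
Line 11: ['white'] (min_width=5, slack=7)
Line 12: ['compound'] (min_width=8, slack=4)
Line 13: ['metal', 'been'] (min_width=10, slack=2)
Line 14: ['draw', 'ocean'] (min_width=10, slack=2)
Line 15: ['distance'] (min_width=8, slack=4)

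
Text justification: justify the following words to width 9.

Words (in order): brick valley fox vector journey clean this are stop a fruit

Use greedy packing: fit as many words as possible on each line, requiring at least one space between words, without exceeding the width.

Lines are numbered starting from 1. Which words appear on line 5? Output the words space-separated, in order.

Answer: journey

Derivation:
Line 1: ['brick'] (min_width=5, slack=4)
Line 2: ['valley'] (min_width=6, slack=3)
Line 3: ['fox'] (min_width=3, slack=6)
Line 4: ['vector'] (min_width=6, slack=3)
Line 5: ['journey'] (min_width=7, slack=2)
Line 6: ['clean'] (min_width=5, slack=4)
Line 7: ['this', 'are'] (min_width=8, slack=1)
Line 8: ['stop', 'a'] (min_width=6, slack=3)
Line 9: ['fruit'] (min_width=5, slack=4)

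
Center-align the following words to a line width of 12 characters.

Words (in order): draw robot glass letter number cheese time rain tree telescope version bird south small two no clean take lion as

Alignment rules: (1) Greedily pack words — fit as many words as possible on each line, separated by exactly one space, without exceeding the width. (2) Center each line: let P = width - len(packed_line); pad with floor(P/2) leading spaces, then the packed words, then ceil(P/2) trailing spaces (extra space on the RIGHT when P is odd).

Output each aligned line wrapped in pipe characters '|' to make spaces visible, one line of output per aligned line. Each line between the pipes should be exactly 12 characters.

Answer: | draw robot |
|glass letter|
|   number   |
|cheese time |
| rain tree  |
| telescope  |
|version bird|
|south small |
|two no clean|
|take lion as|

Derivation:
Line 1: ['draw', 'robot'] (min_width=10, slack=2)
Line 2: ['glass', 'letter'] (min_width=12, slack=0)
Line 3: ['number'] (min_width=6, slack=6)
Line 4: ['cheese', 'time'] (min_width=11, slack=1)
Line 5: ['rain', 'tree'] (min_width=9, slack=3)
Line 6: ['telescope'] (min_width=9, slack=3)
Line 7: ['version', 'bird'] (min_width=12, slack=0)
Line 8: ['south', 'small'] (min_width=11, slack=1)
Line 9: ['two', 'no', 'clean'] (min_width=12, slack=0)
Line 10: ['take', 'lion', 'as'] (min_width=12, slack=0)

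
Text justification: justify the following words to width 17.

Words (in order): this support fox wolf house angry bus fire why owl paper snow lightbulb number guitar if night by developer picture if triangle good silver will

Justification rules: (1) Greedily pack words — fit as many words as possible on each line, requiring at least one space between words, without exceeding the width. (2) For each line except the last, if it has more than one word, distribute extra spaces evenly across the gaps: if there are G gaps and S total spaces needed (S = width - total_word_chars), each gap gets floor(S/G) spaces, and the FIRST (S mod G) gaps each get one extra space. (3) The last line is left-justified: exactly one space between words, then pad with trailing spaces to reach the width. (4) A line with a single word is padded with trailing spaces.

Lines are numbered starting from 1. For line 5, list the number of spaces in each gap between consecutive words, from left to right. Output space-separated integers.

Line 1: ['this', 'support', 'fox'] (min_width=16, slack=1)
Line 2: ['wolf', 'house', 'angry'] (min_width=16, slack=1)
Line 3: ['bus', 'fire', 'why', 'owl'] (min_width=16, slack=1)
Line 4: ['paper', 'snow'] (min_width=10, slack=7)
Line 5: ['lightbulb', 'number'] (min_width=16, slack=1)
Line 6: ['guitar', 'if', 'night'] (min_width=15, slack=2)
Line 7: ['by', 'developer'] (min_width=12, slack=5)
Line 8: ['picture', 'if'] (min_width=10, slack=7)
Line 9: ['triangle', 'good'] (min_width=13, slack=4)
Line 10: ['silver', 'will'] (min_width=11, slack=6)

Answer: 2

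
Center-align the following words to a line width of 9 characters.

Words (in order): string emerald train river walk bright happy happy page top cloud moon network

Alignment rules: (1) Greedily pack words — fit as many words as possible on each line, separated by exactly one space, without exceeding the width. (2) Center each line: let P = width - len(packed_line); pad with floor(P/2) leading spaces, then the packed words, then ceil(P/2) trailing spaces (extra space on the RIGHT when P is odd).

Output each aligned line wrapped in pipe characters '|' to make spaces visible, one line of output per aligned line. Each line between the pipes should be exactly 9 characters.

Line 1: ['string'] (min_width=6, slack=3)
Line 2: ['emerald'] (min_width=7, slack=2)
Line 3: ['train'] (min_width=5, slack=4)
Line 4: ['river'] (min_width=5, slack=4)
Line 5: ['walk'] (min_width=4, slack=5)
Line 6: ['bright'] (min_width=6, slack=3)
Line 7: ['happy'] (min_width=5, slack=4)
Line 8: ['happy'] (min_width=5, slack=4)
Line 9: ['page', 'top'] (min_width=8, slack=1)
Line 10: ['cloud'] (min_width=5, slack=4)
Line 11: ['moon'] (min_width=4, slack=5)
Line 12: ['network'] (min_width=7, slack=2)

Answer: | string  |
| emerald |
|  train  |
|  river  |
|  walk   |
| bright  |
|  happy  |
|  happy  |
|page top |
|  cloud  |
|  moon   |
| network |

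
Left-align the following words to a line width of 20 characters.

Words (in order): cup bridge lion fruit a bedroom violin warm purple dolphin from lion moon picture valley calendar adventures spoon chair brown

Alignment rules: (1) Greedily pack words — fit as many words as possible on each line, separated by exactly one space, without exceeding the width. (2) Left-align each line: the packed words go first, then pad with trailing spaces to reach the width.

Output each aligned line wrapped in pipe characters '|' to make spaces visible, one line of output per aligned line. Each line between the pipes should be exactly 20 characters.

Line 1: ['cup', 'bridge', 'lion'] (min_width=15, slack=5)
Line 2: ['fruit', 'a', 'bedroom'] (min_width=15, slack=5)
Line 3: ['violin', 'warm', 'purple'] (min_width=18, slack=2)
Line 4: ['dolphin', 'from', 'lion'] (min_width=17, slack=3)
Line 5: ['moon', 'picture', 'valley'] (min_width=19, slack=1)
Line 6: ['calendar', 'adventures'] (min_width=19, slack=1)
Line 7: ['spoon', 'chair', 'brown'] (min_width=17, slack=3)

Answer: |cup bridge lion     |
|fruit a bedroom     |
|violin warm purple  |
|dolphin from lion   |
|moon picture valley |
|calendar adventures |
|spoon chair brown   |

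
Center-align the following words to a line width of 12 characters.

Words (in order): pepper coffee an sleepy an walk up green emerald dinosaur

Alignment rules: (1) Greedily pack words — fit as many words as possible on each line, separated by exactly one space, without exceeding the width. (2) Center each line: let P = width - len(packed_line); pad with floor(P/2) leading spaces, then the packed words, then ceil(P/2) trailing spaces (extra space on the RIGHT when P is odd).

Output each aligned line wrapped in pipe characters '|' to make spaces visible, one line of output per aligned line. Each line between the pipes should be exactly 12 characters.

Line 1: ['pepper'] (min_width=6, slack=6)
Line 2: ['coffee', 'an'] (min_width=9, slack=3)
Line 3: ['sleepy', 'an'] (min_width=9, slack=3)
Line 4: ['walk', 'up'] (min_width=7, slack=5)
Line 5: ['green'] (min_width=5, slack=7)
Line 6: ['emerald'] (min_width=7, slack=5)
Line 7: ['dinosaur'] (min_width=8, slack=4)

Answer: |   pepper   |
| coffee an  |
| sleepy an  |
|  walk up   |
|   green    |
|  emerald   |
|  dinosaur  |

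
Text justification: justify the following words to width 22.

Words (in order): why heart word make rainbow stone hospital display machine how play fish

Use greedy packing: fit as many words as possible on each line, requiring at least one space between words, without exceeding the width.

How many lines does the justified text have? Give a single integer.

Line 1: ['why', 'heart', 'word', 'make'] (min_width=19, slack=3)
Line 2: ['rainbow', 'stone', 'hospital'] (min_width=22, slack=0)
Line 3: ['display', 'machine', 'how'] (min_width=19, slack=3)
Line 4: ['play', 'fish'] (min_width=9, slack=13)
Total lines: 4

Answer: 4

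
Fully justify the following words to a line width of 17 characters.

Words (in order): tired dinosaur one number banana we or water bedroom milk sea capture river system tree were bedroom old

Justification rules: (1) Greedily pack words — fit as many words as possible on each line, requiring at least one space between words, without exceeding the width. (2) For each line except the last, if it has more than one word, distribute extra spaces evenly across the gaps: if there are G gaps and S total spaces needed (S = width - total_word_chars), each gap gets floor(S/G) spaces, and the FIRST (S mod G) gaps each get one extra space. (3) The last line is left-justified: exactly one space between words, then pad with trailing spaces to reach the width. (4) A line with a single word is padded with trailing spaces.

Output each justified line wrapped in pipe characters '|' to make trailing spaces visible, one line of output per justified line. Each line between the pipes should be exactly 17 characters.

Line 1: ['tired', 'dinosaur'] (min_width=14, slack=3)
Line 2: ['one', 'number', 'banana'] (min_width=17, slack=0)
Line 3: ['we', 'or', 'water'] (min_width=11, slack=6)
Line 4: ['bedroom', 'milk', 'sea'] (min_width=16, slack=1)
Line 5: ['capture', 'river'] (min_width=13, slack=4)
Line 6: ['system', 'tree', 'were'] (min_width=16, slack=1)
Line 7: ['bedroom', 'old'] (min_width=11, slack=6)

Answer: |tired    dinosaur|
|one number banana|
|we    or    water|
|bedroom  milk sea|
|capture     river|
|system  tree were|
|bedroom old      |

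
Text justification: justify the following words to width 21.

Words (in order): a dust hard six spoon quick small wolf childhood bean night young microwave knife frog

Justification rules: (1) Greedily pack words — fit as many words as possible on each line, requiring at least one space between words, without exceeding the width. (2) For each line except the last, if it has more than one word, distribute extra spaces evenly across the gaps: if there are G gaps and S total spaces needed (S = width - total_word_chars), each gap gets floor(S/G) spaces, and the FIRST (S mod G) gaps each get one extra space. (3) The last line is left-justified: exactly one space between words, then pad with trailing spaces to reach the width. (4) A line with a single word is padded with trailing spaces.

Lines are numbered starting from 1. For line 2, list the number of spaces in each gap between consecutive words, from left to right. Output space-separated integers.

Answer: 4 3

Derivation:
Line 1: ['a', 'dust', 'hard', 'six', 'spoon'] (min_width=21, slack=0)
Line 2: ['quick', 'small', 'wolf'] (min_width=16, slack=5)
Line 3: ['childhood', 'bean', 'night'] (min_width=20, slack=1)
Line 4: ['young', 'microwave', 'knife'] (min_width=21, slack=0)
Line 5: ['frog'] (min_width=4, slack=17)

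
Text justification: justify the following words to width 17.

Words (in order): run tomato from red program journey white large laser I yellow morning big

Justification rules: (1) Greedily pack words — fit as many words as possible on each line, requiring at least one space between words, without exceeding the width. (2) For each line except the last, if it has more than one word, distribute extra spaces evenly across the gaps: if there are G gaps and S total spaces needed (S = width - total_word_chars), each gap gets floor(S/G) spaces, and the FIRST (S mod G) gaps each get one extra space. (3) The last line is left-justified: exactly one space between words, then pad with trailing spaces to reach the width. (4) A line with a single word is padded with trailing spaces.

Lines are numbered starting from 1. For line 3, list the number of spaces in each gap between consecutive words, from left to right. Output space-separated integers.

Line 1: ['run', 'tomato', 'from'] (min_width=15, slack=2)
Line 2: ['red', 'program'] (min_width=11, slack=6)
Line 3: ['journey', 'white'] (min_width=13, slack=4)
Line 4: ['large', 'laser', 'I'] (min_width=13, slack=4)
Line 5: ['yellow', 'morning'] (min_width=14, slack=3)
Line 6: ['big'] (min_width=3, slack=14)

Answer: 5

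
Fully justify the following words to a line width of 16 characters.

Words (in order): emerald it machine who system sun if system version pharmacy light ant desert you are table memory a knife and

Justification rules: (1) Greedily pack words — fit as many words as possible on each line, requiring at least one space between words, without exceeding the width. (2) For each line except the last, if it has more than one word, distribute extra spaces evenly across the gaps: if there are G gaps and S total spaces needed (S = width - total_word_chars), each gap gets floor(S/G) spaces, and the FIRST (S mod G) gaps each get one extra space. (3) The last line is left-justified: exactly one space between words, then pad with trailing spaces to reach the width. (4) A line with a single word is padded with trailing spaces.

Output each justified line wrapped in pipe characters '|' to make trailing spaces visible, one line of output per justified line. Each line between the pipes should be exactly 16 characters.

Line 1: ['emerald', 'it'] (min_width=10, slack=6)
Line 2: ['machine', 'who'] (min_width=11, slack=5)
Line 3: ['system', 'sun', 'if'] (min_width=13, slack=3)
Line 4: ['system', 'version'] (min_width=14, slack=2)
Line 5: ['pharmacy', 'light'] (min_width=14, slack=2)
Line 6: ['ant', 'desert', 'you'] (min_width=14, slack=2)
Line 7: ['are', 'table', 'memory'] (min_width=16, slack=0)
Line 8: ['a', 'knife', 'and'] (min_width=11, slack=5)

Answer: |emerald       it|
|machine      who|
|system   sun  if|
|system   version|
|pharmacy   light|
|ant  desert  you|
|are table memory|
|a knife and     |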